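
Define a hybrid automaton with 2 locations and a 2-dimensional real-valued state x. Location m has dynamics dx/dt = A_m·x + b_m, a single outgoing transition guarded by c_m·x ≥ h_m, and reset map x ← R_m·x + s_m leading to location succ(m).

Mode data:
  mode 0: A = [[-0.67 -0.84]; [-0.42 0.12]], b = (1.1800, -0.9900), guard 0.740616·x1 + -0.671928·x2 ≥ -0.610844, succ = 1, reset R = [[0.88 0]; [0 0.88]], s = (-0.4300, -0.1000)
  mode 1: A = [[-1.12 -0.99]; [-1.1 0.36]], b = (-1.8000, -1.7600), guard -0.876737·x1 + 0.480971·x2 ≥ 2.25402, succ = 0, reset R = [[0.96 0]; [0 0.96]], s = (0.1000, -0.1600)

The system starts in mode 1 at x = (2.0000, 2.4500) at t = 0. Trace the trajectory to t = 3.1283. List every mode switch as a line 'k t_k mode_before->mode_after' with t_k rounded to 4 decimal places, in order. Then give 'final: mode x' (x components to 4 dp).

1 1.2861 1->0
2 2.6513 0->1
final: 1 -1.1552 0.1227

Mode 1: guard c·x = 2.2540 hit at Δt = 1.2861 (t = 1.2861), x⁻ = (-1.7604, 1.4775) → reset → x⁺ = (-1.5900, 1.2584), jump to mode 0
Mode 0: guard c·x = -0.6108 hit at Δt = 1.3652 (t = 2.6513), x⁻ = (-0.2899, 0.5895) → reset → x⁺ = (-0.6851, 0.4188), jump to mode 1
Mode 1: flow for 0.4770 to horizon, guard not reached → x = (-1.1552, 0.1227)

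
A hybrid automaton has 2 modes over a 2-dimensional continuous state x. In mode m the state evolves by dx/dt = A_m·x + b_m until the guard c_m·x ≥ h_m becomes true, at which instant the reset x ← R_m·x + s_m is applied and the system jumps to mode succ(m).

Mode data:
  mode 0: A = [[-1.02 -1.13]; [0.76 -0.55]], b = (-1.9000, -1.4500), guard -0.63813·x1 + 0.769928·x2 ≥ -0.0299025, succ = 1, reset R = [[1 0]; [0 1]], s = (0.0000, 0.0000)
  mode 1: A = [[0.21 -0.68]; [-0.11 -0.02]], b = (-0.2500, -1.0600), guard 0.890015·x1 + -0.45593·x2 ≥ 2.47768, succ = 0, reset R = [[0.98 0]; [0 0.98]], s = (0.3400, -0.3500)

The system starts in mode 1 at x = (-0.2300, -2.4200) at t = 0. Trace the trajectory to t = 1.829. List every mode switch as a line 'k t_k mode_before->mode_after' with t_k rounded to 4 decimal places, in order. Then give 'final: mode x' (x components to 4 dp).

Mode 1: guard c·x = 2.4777 hit at Δt = 0.7763 (t = 0.7763), x⁻ = (1.1278, -3.2328) → reset → x⁺ = (1.4452, -3.5182), jump to mode 0
Mode 0: flow for 1.0527 to horizon, guard not reached → x = (1.2383, -2.2605)

1 0.7763 1->0
final: 0 1.2383 -2.2605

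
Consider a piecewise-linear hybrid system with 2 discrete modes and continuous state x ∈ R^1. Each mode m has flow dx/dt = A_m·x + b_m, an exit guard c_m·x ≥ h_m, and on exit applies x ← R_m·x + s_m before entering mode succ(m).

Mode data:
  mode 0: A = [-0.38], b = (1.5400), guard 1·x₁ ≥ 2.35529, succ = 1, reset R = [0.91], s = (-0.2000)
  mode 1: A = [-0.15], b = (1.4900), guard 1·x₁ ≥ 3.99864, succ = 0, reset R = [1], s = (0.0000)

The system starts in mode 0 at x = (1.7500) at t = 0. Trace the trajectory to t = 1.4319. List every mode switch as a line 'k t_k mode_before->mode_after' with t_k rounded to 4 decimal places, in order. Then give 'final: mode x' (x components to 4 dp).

1 0.8026 0->1
final: 1 2.6630

Mode 0: guard c·x = 2.3553 hit at Δt = 0.8026 (t = 0.8026), x⁻ = (2.3553) → reset → x⁺ = (1.9433), jump to mode 1
Mode 1: flow for 0.6293 to horizon, guard not reached → x = (2.6630)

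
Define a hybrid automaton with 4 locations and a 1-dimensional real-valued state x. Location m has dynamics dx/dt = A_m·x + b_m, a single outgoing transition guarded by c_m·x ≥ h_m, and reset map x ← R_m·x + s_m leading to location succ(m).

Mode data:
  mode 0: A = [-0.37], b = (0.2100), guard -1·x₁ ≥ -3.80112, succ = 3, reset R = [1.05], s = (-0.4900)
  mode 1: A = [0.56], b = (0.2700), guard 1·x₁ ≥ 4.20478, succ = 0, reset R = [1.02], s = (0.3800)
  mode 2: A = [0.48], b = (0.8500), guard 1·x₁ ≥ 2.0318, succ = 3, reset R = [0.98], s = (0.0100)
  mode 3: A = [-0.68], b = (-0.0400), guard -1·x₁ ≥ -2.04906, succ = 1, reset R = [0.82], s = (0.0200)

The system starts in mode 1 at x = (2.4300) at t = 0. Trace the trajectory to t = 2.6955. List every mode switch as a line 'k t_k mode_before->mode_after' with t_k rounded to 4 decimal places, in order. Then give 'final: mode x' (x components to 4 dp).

Mode 1: guard c·x = 4.2048 hit at Δt = 0.8498 (t = 0.8498), x⁻ = (4.2048) → reset → x⁺ = (4.6689), jump to mode 0
Mode 0: guard c·x = -3.8011 hit at Δt = 0.6425 (t = 1.4923), x⁻ = (3.8011) → reset → x⁺ = (3.5012), jump to mode 3
Mode 3: guard c·x = -2.0491 hit at Δt = 0.7707 (t = 2.2630), x⁻ = (2.0491) → reset → x⁺ = (1.7002), jump to mode 1
Mode 1: flow for 0.4325 to horizon, guard not reached → x = (2.2983)

1 0.8498 1->0
2 1.4923 0->3
3 2.2630 3->1
final: 1 2.2983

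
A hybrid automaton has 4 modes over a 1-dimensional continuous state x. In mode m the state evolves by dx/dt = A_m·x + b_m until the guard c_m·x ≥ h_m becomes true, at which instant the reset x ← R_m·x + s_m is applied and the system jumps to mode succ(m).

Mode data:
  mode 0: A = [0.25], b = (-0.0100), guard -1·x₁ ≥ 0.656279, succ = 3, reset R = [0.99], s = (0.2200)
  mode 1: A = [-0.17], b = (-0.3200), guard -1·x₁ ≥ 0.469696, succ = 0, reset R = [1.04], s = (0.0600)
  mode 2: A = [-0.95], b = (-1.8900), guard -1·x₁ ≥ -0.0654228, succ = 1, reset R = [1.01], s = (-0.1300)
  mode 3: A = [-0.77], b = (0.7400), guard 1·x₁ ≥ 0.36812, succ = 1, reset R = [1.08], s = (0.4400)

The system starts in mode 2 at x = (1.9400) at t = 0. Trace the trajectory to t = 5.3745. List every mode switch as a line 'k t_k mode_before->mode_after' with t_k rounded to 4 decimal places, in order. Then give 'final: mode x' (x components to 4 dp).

Mode 2: guard c·x = -0.0654 hit at Δt = 0.6824 (t = 0.6824), x⁻ = (0.0654) → reset → x⁺ = (-0.0639), jump to mode 1
Mode 1: guard c·x = 0.4697 hit at Δt = 1.4853 (t = 2.1677), x⁻ = (-0.4697) → reset → x⁺ = (-0.4285), jump to mode 0
Mode 0: guard c·x = 0.6563 hit at Δt = 1.5850 (t = 3.7527), x⁻ = (-0.6563) → reset → x⁺ = (-0.4297), jump to mode 3
Mode 3: guard c·x = 0.3681 hit at Δt = 1.1072 (t = 4.8599), x⁻ = (0.3681) → reset → x⁺ = (0.8376), jump to mode 1
Mode 1: flow for 0.5146 to horizon, guard not reached → x = (0.6097)

1 0.6824 2->1
2 2.1677 1->0
3 3.7527 0->3
4 4.8599 3->1
final: 1 0.6097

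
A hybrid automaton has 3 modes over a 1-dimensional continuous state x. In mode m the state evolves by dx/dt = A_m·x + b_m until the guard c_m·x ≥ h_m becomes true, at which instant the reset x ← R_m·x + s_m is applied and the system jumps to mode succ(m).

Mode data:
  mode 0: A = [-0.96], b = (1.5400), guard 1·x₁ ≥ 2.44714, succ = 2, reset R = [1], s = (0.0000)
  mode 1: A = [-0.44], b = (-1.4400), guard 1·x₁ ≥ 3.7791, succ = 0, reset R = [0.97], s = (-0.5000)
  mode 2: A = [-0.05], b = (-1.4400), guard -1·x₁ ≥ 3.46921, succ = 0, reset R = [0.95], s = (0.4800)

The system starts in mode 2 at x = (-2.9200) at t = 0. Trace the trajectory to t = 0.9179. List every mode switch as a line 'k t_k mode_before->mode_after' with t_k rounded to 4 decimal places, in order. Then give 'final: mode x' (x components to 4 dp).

1 0.4290 2->0
final: 0 -1.1601

Mode 2: guard c·x = 3.4692 hit at Δt = 0.4290 (t = 0.4290), x⁻ = (-3.4692) → reset → x⁺ = (-2.8157), jump to mode 0
Mode 0: flow for 0.4889 to horizon, guard not reached → x = (-1.1601)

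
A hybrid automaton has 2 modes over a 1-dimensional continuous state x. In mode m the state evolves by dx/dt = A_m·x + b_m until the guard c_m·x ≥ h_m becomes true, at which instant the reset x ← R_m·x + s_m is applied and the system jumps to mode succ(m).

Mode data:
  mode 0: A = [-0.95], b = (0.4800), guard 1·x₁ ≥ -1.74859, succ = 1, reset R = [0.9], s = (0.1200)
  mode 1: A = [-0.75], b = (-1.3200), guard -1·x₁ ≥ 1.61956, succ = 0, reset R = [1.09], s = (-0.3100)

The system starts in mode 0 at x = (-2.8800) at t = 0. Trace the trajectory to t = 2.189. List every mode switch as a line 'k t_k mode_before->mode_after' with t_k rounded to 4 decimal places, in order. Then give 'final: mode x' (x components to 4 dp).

1 0.4282 0->1
2 1.4678 1->0
3 1.6103 0->1
final: 1 -1.5616

Mode 0: guard c·x = -1.7486 hit at Δt = 0.4282 (t = 0.4282), x⁻ = (-1.7486) → reset → x⁺ = (-1.4537), jump to mode 1
Mode 1: guard c·x = 1.6196 hit at Δt = 1.0396 (t = 1.4678), x⁻ = (-1.6196) → reset → x⁺ = (-2.0753), jump to mode 0
Mode 0: guard c·x = -1.7486 hit at Δt = 0.1425 (t = 1.6103), x⁻ = (-1.7486) → reset → x⁺ = (-1.4537), jump to mode 1
Mode 1: flow for 0.5787 to horizon, guard not reached → x = (-1.5616)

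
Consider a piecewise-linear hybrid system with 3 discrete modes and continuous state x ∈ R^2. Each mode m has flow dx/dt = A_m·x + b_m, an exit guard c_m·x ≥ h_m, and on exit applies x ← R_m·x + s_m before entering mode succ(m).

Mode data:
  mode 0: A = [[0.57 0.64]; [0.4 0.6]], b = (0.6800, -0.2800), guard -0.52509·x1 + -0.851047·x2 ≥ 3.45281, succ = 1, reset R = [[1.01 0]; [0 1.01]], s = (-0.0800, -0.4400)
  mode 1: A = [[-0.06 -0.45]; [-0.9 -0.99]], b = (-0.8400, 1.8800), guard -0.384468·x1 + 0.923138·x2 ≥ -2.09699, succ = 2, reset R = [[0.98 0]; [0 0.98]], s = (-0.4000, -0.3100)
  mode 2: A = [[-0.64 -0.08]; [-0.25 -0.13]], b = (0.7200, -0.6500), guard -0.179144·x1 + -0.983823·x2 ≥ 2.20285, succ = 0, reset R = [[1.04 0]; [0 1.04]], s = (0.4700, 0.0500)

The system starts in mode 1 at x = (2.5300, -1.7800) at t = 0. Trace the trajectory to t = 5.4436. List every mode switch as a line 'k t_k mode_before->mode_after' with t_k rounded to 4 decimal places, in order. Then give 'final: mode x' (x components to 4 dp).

Mode 1: guard c·x = -2.0970 hit at Δt = 0.4383 (t = 0.4383), x⁻ = (2.3953, -1.2740) → reset → x⁺ = (1.9474, -1.5585), jump to mode 2
Mode 2: guard c·x = 2.2029 hit at Δt = 1.1904 (t = 1.6287), x⁻ = (1.6509, -2.5397) → reset → x⁺ = (2.1869, -2.5913), jump to mode 0
Mode 0: guard c·x = 3.4528 hit at Δt = 1.5132 (t = 3.1419), x⁻ = (1.5432, -5.0093) → reset → x⁺ = (1.4786, -5.4994), jump to mode 1
Mode 1: guard c·x = -2.0970 hit at Δt = 1.3012 (t = 4.4430), x⁻ = (1.9954, -1.4405) → reset → x⁺ = (1.5555, -1.7217), jump to mode 2
Mode 2: flow for 1.0006 to horizon, guard not reached → x = (1.4789, -2.4751)

1 0.4383 1->2
2 1.6287 2->0
3 3.1419 0->1
4 4.4430 1->2
final: 2 1.4789 -2.4751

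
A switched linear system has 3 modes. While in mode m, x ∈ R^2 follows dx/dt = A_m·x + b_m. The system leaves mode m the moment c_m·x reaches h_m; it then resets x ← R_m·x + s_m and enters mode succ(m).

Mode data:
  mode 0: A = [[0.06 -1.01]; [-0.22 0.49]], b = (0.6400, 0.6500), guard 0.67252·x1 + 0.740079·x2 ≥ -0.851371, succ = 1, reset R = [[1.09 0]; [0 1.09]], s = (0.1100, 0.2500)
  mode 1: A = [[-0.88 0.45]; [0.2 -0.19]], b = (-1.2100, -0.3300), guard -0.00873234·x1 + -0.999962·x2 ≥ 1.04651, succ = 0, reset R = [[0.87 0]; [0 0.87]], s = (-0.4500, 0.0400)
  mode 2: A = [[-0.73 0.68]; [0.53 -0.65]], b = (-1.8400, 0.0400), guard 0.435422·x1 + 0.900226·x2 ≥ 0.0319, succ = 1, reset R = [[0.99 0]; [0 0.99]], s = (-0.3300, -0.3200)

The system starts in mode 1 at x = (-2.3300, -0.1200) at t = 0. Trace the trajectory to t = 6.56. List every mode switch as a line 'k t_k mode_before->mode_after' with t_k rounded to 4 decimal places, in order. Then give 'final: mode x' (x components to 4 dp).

Mode 1: guard c·x = 1.0465 hit at Δt = 1.4705 (t = 1.4705), x⁻ = (-1.8966, -1.0300) → reset → x⁺ = (-2.1000, -0.8561), jump to mode 0
Mode 0: guard c·x = -0.8514 hit at Δt = 0.9447 (t = 2.4152), x⁻ = (-1.0892, -0.1606) → reset → x⁺ = (-1.0772, 0.0749), jump to mode 1
Mode 1: guard c·x = 1.0465 hit at Δt = 2.1929 (t = 4.6081), x⁻ = (-1.6219, -1.0324) → reset → x⁺ = (-1.8610, -0.8582), jump to mode 0
Mode 0: guard c·x = -0.8514 hit at Δt = 0.8184 (t = 5.4265), x⁻ = (-0.9137, -0.3201) → reset → x⁺ = (-0.8859, -0.0989), jump to mode 1
Mode 1: flow for 1.1335 to horizon, guard not reached → x = (-1.3299, -0.6465)

1 1.4705 1->0
2 2.4152 0->1
3 4.6081 1->0
4 5.4265 0->1
final: 1 -1.3299 -0.6465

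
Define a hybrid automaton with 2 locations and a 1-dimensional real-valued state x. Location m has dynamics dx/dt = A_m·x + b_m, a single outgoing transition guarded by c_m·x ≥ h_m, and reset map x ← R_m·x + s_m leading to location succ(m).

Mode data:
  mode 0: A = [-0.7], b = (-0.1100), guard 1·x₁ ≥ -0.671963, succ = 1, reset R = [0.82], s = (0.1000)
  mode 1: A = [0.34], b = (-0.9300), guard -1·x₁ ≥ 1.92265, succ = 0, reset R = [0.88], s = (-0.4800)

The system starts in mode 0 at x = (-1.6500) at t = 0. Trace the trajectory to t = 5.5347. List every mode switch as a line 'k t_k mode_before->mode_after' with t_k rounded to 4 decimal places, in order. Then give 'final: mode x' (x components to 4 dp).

1 1.5209 0->1
2 2.6377 1->0
3 4.5869 0->1
final: 1 -1.6625

Mode 0: guard c·x = -0.6720 hit at Δt = 1.5209 (t = 1.5209), x⁻ = (-0.6720) → reset → x⁺ = (-0.4510), jump to mode 1
Mode 1: guard c·x = 1.9226 hit at Δt = 1.1168 (t = 2.6377), x⁻ = (-1.9226) → reset → x⁺ = (-2.1719), jump to mode 0
Mode 0: guard c·x = -0.6720 hit at Δt = 1.9492 (t = 4.5869), x⁻ = (-0.6720) → reset → x⁺ = (-0.4510), jump to mode 1
Mode 1: flow for 0.9478 to horizon, guard not reached → x = (-1.6625)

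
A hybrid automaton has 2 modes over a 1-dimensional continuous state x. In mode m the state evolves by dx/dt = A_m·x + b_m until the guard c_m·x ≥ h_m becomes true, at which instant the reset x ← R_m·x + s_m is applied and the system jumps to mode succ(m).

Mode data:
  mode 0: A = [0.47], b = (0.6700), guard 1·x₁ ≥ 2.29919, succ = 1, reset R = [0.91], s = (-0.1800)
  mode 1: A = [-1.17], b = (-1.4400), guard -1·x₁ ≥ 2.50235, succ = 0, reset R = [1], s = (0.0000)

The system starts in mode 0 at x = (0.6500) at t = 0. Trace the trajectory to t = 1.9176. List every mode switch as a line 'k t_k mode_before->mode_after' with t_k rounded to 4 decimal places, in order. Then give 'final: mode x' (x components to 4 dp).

1 1.2442 0->1
final: 1 0.1987

Mode 0: guard c·x = 2.2992 hit at Δt = 1.2442 (t = 1.2442), x⁻ = (2.2992) → reset → x⁺ = (1.9123), jump to mode 1
Mode 1: flow for 0.6734 to horizon, guard not reached → x = (0.1987)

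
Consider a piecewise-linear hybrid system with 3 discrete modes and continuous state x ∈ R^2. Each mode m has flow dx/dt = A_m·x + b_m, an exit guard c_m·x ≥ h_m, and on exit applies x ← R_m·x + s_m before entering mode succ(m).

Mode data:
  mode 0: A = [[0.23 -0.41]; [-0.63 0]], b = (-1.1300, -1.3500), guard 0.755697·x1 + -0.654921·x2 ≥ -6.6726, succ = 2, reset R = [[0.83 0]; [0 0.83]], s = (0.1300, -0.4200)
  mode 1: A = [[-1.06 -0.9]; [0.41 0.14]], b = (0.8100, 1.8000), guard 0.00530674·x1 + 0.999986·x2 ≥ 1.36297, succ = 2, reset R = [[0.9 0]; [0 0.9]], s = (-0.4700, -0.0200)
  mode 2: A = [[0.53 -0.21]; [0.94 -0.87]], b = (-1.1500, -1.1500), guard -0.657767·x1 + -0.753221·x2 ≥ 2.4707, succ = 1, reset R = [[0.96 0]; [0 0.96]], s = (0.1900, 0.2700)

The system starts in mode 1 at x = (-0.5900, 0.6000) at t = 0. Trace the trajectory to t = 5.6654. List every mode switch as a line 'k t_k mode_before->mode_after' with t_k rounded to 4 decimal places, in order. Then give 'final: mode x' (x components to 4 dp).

Mode 1: guard c·x = 1.3630 hit at Δt = 0.4382 (t = 0.4382), x⁻ = (-0.4041, 1.3651) → reset → x⁺ = (-0.8337, 1.2086), jump to mode 2
Mode 2: guard c·x = 2.4707 hit at Δt = 0.8330 (t = 1.2712), x⁻ = (-2.5280, -1.0725) → reset → x⁺ = (-2.2369, -0.7596), jump to mode 1
Mode 1: guard c·x = 1.3630 hit at Δt = 1.4012 (t = 2.6724), x⁻ = (-0.2032, 1.3641) → reset → x⁺ = (-0.6529, 1.2077), jump to mode 2
Mode 2: guard c·x = 2.4707 hit at Δt = 0.9159 (t = 3.5883), x⁻ = (-2.4406, -1.1489) → reset → x⁺ = (-2.1530, -0.8329), jump to mode 1
Mode 1: guard c·x = 1.3630 hit at Δt = 1.4245 (t = 5.0128), x⁻ = (-0.1536, 1.3638) → reset → x⁺ = (-0.6083, 1.2074), jump to mode 2
Mode 2: flow for 0.6526 to horizon, guard not reached → x = (-1.8210, -0.4761)

1 0.4382 1->2
2 1.2712 2->1
3 2.6724 1->2
4 3.5883 2->1
5 5.0128 1->2
final: 2 -1.8210 -0.4761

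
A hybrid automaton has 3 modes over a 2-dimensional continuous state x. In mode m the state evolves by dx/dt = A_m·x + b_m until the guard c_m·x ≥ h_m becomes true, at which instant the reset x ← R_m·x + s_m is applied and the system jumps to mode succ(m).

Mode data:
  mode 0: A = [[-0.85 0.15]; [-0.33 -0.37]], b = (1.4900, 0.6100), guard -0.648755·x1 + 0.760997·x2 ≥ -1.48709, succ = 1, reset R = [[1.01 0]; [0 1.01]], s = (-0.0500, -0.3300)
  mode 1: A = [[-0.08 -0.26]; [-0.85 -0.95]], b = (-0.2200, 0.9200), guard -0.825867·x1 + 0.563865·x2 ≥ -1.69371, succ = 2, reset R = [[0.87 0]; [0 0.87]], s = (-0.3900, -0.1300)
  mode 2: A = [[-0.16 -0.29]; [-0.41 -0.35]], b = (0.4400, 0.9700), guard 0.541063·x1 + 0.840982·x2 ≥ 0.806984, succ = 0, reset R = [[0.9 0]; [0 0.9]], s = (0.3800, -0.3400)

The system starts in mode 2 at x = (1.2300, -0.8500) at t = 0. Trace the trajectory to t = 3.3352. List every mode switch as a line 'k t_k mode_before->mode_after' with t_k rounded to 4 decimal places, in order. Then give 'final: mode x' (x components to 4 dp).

Mode 2: guard c·x = 0.8070 hit at Δt = 1.4105 (t = 1.4105), x⁻ = (1.6927, -0.1295) → reset → x⁺ = (1.9035, -0.4565), jump to mode 0
Mode 0: guard c·x = -1.4871 hit at Δt = 0.4358 (t = 1.8463), x⁻ = (1.8338, -0.3908) → reset → x⁺ = (1.8022, -0.7247), jump to mode 1
Mode 1: guard c·x = -1.6937 hit at Δt = 0.9720 (t = 2.8183), x⁻ = (1.6262, -0.6220) → reset → x⁺ = (1.0248, -0.6711), jump to mode 2
Mode 2: flow for 0.5169 to horizon, guard not reached → x = (1.2315, -0.3218)

1 1.4105 2->0
2 1.8463 0->1
3 2.8183 1->2
final: 2 1.2315 -0.3218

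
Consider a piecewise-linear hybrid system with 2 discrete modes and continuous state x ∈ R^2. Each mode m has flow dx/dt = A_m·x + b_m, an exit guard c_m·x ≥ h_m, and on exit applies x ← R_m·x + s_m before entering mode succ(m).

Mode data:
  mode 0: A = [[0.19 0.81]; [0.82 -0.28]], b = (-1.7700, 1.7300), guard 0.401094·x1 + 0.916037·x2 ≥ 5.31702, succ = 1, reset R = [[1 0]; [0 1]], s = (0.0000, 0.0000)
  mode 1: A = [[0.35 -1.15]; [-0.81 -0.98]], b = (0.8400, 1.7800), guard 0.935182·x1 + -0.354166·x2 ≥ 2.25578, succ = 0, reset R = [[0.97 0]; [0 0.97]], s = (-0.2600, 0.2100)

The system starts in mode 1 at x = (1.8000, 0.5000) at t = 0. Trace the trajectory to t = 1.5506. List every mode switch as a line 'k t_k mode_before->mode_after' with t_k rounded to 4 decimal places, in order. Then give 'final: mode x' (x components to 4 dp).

1 0.6422 1->0
final: 0 2.2941 3.1260

Mode 1: guard c·x = 2.2558 hit at Δt = 0.6422 (t = 0.6422), x⁻ = (2.5172, 0.2775) → reset → x⁺ = (2.1817, 0.4792), jump to mode 0
Mode 0: flow for 0.9084 to horizon, guard not reached → x = (2.2941, 3.1260)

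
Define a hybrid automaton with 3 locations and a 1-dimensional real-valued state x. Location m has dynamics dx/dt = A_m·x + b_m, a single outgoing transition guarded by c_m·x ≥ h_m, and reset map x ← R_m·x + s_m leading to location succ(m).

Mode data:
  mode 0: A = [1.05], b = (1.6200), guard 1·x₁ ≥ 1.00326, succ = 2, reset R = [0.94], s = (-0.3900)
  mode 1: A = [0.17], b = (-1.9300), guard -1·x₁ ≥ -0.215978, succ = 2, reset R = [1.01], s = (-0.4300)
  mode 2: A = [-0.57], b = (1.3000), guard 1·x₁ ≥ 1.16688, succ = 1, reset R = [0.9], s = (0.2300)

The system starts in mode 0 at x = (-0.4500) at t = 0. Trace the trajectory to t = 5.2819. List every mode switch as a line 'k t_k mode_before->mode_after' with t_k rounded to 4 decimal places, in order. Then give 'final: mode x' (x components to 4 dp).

1 0.8055 0->2
2 1.5756 2->1
3 2.1664 1->2
4 3.5796 2->1
5 4.1704 1->2
final: 2 0.9579

Mode 0: guard c·x = 1.0033 hit at Δt = 0.8055 (t = 0.8055), x⁻ = (1.0033) → reset → x⁺ = (0.5531), jump to mode 2
Mode 2: guard c·x = 1.1669 hit at Δt = 0.7701 (t = 1.5756), x⁻ = (1.1669) → reset → x⁺ = (1.2802), jump to mode 1
Mode 1: guard c·x = -0.2160 hit at Δt = 0.5908 (t = 2.1664), x⁻ = (0.2160) → reset → x⁺ = (-0.2119), jump to mode 2
Mode 2: guard c·x = 1.1669 hit at Δt = 1.4132 (t = 3.5796), x⁻ = (1.1669) → reset → x⁺ = (1.2802), jump to mode 1
Mode 1: guard c·x = -0.2160 hit at Δt = 0.5908 (t = 4.1704), x⁻ = (0.2160) → reset → x⁺ = (-0.2119), jump to mode 2
Mode 2: flow for 1.1115 to horizon, guard not reached → x = (0.9579)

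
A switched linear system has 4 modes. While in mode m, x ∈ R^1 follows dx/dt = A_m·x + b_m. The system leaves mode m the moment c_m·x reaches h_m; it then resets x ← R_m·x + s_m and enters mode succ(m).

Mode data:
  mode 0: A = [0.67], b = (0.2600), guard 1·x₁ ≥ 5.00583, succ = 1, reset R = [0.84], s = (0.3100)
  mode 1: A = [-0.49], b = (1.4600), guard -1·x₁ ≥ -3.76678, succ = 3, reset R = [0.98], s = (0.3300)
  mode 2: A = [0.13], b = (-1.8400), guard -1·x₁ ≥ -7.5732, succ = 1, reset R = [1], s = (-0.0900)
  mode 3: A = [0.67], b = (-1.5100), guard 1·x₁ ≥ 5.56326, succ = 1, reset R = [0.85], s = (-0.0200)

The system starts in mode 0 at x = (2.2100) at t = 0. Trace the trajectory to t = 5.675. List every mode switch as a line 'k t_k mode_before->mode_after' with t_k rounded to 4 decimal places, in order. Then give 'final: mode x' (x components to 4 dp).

Mode 0: guard c·x = 5.0058 hit at Δt = 1.0903 (t = 1.0903), x⁻ = (5.0058) → reset → x⁺ = (4.5149), jump to mode 1
Mode 1: guard c·x = -3.7668 hit at Δt = 1.3633 (t = 2.4536), x⁻ = (3.7668) → reset → x⁺ = (4.0214), jump to mode 3
Mode 3: guard c·x = 5.5633 hit at Δt = 0.9360 (t = 3.3896), x⁻ = (5.5633) → reset → x⁺ = (4.7088), jump to mode 1
Mode 1: guard c·x = -3.7668 hit at Δt = 1.6060 (t = 4.9956), x⁻ = (3.7668) → reset → x⁺ = (4.0214), jump to mode 3
Mode 3: flow for 0.6794 to horizon, guard not reached → x = (5.0405)

1 1.0903 0->1
2 2.4536 1->3
3 3.3896 3->1
4 4.9956 1->3
final: 3 5.0405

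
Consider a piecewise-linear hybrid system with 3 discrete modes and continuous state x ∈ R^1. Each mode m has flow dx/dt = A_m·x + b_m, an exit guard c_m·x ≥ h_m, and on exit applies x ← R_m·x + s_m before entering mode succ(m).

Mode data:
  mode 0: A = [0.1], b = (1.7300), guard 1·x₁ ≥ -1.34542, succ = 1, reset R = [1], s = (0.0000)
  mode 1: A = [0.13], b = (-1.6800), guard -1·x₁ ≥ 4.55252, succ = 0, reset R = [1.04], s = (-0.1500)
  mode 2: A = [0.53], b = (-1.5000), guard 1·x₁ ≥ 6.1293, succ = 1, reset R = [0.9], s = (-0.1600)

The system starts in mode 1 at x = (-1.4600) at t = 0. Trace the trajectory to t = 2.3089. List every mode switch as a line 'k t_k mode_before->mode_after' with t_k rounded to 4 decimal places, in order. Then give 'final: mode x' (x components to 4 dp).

Mode 1: guard c·x = 4.5525 hit at Δt = 1.4981 (t = 1.4981), x⁻ = (-4.5525) → reset → x⁺ = (-4.8846), jump to mode 0
Mode 0: flow for 0.8108 to horizon, guard not reached → x = (-3.8360)

1 1.4981 1->0
final: 0 -3.8360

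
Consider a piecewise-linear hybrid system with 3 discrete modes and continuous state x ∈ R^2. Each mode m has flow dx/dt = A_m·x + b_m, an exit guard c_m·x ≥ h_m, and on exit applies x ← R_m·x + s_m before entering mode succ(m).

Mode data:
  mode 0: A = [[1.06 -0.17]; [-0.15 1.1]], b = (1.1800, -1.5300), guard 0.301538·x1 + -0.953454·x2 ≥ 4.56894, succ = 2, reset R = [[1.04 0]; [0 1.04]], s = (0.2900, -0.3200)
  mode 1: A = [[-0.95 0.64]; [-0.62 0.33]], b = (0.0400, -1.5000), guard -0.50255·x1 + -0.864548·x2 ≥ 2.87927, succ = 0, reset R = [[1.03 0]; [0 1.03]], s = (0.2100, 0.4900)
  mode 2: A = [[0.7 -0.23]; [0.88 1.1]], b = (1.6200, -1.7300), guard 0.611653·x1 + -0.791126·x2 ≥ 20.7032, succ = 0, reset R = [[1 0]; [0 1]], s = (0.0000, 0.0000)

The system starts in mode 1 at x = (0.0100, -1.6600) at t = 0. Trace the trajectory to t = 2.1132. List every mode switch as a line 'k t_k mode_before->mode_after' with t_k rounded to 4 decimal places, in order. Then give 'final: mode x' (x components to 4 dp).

1 0.6198 1->0
2 1.0294 0->2
final: 2 7.1226 -16.3015

Mode 1: guard c·x = 2.8793 hit at Δt = 0.6198 (t = 0.6198), x⁻ = (-0.6830, -2.9333) → reset → x⁺ = (-0.4935, -2.5313), jump to mode 0
Mode 0: guard c·x = 4.5689 hit at Δt = 0.4096 (t = 1.0294), x⁻ = (0.1462, -4.7457) → reset → x⁺ = (0.4421, -5.2556), jump to mode 2
Mode 2: flow for 1.0838 to horizon, guard not reached → x = (7.1226, -16.3015)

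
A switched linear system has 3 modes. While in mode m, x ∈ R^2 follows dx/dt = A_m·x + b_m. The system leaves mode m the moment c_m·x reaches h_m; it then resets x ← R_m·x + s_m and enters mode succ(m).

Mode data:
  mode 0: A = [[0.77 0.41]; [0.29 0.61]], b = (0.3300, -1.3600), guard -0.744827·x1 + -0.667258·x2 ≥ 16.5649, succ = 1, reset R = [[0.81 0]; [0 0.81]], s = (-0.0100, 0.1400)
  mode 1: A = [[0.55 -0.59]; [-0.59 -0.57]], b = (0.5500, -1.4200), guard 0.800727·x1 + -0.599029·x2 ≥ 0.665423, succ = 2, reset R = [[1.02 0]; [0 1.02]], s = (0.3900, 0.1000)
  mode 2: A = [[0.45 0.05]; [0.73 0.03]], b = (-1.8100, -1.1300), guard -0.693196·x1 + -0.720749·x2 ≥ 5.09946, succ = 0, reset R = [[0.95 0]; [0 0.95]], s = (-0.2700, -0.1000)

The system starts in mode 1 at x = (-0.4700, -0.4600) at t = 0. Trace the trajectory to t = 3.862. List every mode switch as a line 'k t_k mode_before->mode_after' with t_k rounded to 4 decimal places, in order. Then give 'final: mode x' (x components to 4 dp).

Mode 1: guard c·x = 0.6654 hit at Δt = 0.6362 (t = 0.6362), x⁻ = (0.0751, -1.0104) → reset → x⁺ = (0.4666, -0.9307), jump to mode 2
Mode 2: guard c·x = 5.0995 hit at Δt = 1.5101 (t = 2.1463), x⁻ = (-3.2038, -3.9939) → reset → x⁺ = (-3.3136, -3.8942), jump to mode 0
Mode 0: guard c·x = 16.5649 hit at Δt = 1.0532 (t = 3.1995), x⁻ = (-11.4514, -12.0427) → reset → x⁺ = (-9.2856, -9.6146), jump to mode 1
Mode 1: flow for 0.6625 to horizon, guard not reached → x = (-9.6328, -4.3501)

1 0.6362 1->2
2 2.1463 2->0
3 3.1995 0->1
final: 1 -9.6328 -4.3501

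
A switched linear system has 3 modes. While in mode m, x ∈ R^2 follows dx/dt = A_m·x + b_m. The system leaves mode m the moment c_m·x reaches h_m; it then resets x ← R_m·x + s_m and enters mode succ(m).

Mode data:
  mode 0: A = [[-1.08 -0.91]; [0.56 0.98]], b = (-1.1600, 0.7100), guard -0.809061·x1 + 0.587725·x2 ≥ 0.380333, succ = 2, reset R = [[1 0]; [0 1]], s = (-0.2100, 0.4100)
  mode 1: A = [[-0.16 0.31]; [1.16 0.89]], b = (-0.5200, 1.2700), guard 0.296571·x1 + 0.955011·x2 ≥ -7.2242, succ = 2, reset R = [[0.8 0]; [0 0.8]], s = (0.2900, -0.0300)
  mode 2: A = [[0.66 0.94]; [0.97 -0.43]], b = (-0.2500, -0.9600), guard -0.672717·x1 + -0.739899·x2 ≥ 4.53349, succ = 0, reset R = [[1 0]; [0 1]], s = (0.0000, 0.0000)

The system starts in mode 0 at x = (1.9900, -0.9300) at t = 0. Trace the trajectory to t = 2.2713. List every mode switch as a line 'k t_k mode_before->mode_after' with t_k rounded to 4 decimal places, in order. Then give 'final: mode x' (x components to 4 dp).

1 1.5286 0->2
final: 2 -1.1301 -0.6564

Mode 0: guard c·x = 0.3803 hit at Δt = 1.5286 (t = 1.5286), x⁻ = (-0.3438, 0.1739) → reset → x⁺ = (-0.5538, 0.5839), jump to mode 2
Mode 2: flow for 0.7427 to horizon, guard not reached → x = (-1.1301, -0.6564)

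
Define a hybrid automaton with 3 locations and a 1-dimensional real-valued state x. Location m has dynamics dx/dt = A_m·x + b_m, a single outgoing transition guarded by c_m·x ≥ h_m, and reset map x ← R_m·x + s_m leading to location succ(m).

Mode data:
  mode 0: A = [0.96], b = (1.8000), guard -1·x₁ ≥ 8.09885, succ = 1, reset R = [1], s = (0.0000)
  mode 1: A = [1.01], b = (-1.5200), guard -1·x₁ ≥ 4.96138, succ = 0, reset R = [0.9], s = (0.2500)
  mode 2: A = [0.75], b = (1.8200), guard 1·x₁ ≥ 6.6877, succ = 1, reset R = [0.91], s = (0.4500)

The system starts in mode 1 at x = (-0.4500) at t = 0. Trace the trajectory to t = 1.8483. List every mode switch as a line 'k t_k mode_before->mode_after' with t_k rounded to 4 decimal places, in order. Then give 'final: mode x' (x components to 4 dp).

Mode 1: guard c·x = 4.9614 hit at Δt = 1.1844 (t = 1.1844), x⁻ = (-4.9614) → reset → x⁺ = (-4.2152), jump to mode 0
Mode 0: flow for 0.6639 to horizon, guard not reached → x = (-6.3015)

1 1.1844 1->0
final: 0 -6.3015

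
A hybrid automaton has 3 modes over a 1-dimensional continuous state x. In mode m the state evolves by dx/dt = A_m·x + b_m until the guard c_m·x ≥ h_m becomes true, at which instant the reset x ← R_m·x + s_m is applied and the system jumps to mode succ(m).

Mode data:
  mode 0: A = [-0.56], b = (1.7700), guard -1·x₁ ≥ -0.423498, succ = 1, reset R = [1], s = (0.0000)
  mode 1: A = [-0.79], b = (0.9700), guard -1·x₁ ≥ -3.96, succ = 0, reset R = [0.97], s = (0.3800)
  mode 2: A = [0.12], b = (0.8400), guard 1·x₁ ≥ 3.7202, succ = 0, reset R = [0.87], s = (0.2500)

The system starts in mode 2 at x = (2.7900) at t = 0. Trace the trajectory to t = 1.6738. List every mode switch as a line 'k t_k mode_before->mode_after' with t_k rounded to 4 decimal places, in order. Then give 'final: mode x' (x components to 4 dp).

1 0.7564 2->0
final: 0 3.3557

Mode 2: guard c·x = 3.7202 hit at Δt = 0.7564 (t = 0.7564), x⁻ = (3.7202) → reset → x⁺ = (3.4866), jump to mode 0
Mode 0: flow for 0.9174 to horizon, guard not reached → x = (3.3557)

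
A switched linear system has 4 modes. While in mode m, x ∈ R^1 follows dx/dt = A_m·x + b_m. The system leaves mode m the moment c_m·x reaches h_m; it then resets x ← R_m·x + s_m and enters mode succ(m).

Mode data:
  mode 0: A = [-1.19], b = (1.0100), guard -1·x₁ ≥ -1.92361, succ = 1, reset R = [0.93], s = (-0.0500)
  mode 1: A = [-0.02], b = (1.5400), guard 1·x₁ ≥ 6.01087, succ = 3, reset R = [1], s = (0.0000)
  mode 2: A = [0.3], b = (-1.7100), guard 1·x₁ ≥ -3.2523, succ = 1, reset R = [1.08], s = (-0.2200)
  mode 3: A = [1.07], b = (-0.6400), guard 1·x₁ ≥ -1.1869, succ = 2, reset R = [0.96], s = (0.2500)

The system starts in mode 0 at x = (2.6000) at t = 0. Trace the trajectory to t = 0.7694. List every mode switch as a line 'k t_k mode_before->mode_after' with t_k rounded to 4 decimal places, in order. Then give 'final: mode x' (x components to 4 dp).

1 0.4102 0->1
final: 1 2.2777

Mode 0: guard c·x = -1.9236 hit at Δt = 0.4102 (t = 0.4102), x⁻ = (1.9236) → reset → x⁺ = (1.7390), jump to mode 1
Mode 1: flow for 0.3592 to horizon, guard not reached → x = (2.2777)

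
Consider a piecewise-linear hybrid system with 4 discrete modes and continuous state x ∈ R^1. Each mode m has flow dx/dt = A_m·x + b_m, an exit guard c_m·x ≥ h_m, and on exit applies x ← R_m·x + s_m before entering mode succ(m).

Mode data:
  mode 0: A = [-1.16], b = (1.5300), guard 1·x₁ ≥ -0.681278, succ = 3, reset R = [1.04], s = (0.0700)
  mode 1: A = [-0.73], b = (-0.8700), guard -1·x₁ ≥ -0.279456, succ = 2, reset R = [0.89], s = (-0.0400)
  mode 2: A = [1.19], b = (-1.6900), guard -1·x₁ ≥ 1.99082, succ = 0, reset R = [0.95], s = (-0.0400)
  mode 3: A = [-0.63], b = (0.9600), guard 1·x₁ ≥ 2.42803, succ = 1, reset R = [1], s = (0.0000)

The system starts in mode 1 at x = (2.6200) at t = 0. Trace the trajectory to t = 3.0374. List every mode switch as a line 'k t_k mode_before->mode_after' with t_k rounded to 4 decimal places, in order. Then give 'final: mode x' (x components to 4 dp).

Mode 1: guard c·x = -0.2795 hit at Δt = 1.3041 (t = 1.3041), x⁻ = (0.2795) → reset → x⁺ = (0.2087), jump to mode 2
Mode 2: guard c·x = 1.9908 hit at Δt = 0.8699 (t = 2.1740), x⁻ = (-1.9908) → reset → x⁺ = (-1.9313), jump to mode 0
Mode 0: guard c·x = -0.6813 hit at Δt = 0.4185 (t = 2.5925), x⁻ = (-0.6813) → reset → x⁺ = (-0.6385), jump to mode 3
Mode 3: flow for 0.4449 to horizon, guard not reached → x = (-0.1100)

1 1.3041 1->2
2 2.1740 2->0
3 2.5925 0->3
final: 3 -0.1100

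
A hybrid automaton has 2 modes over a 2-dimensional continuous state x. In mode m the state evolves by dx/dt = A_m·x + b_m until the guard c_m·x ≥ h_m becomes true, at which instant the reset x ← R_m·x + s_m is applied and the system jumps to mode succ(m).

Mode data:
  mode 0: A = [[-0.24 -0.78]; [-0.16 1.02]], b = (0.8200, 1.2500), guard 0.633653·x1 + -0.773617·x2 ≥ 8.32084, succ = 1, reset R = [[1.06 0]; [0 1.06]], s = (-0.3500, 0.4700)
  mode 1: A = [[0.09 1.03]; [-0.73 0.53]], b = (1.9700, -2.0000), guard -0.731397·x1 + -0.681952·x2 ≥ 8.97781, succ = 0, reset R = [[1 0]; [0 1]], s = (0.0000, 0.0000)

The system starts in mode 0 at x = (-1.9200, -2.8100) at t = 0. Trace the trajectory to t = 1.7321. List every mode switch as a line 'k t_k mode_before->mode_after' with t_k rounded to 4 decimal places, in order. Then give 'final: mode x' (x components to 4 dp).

1 1.3621 0->1
final: 1 1.0074 -10.8203

Mode 0: guard c·x = 8.3208 hit at Δt = 1.3621 (t = 1.3621), x⁻ = (3.8306, -7.6182) → reset → x⁺ = (3.7104, -7.6053), jump to mode 1
Mode 1: flow for 0.3700 to horizon, guard not reached → x = (1.0074, -10.8203)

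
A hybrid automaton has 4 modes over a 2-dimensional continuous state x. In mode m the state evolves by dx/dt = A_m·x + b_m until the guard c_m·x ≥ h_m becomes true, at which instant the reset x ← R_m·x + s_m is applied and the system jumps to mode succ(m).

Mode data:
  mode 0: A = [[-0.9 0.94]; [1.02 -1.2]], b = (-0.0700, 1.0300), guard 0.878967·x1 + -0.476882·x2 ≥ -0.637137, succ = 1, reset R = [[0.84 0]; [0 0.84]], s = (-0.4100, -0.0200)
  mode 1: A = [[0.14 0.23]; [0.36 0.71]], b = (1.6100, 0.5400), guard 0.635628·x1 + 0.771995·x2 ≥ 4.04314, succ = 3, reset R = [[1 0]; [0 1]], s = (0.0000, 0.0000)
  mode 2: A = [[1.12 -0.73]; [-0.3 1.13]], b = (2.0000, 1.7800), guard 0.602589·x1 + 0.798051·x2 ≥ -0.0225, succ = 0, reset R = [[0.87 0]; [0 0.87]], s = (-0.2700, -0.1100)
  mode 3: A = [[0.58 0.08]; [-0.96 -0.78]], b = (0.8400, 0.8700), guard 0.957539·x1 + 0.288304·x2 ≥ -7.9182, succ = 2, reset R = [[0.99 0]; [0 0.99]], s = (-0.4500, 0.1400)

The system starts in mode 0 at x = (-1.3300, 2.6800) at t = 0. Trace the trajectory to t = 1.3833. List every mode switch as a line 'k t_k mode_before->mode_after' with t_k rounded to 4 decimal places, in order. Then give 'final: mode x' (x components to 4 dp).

Mode 0: guard c·x = -0.6371 hit at Δt = 0.6469 (t = 0.6469), x⁻ = (0.0948, 1.5107) → reset → x⁺ = (-0.3304, 1.2490), jump to mode 1
Mode 1: flow for 0.7364 to horizon, guard not reached → x = (1.2193, 2.7488)

1 0.6469 0->1
final: 1 1.2193 2.7488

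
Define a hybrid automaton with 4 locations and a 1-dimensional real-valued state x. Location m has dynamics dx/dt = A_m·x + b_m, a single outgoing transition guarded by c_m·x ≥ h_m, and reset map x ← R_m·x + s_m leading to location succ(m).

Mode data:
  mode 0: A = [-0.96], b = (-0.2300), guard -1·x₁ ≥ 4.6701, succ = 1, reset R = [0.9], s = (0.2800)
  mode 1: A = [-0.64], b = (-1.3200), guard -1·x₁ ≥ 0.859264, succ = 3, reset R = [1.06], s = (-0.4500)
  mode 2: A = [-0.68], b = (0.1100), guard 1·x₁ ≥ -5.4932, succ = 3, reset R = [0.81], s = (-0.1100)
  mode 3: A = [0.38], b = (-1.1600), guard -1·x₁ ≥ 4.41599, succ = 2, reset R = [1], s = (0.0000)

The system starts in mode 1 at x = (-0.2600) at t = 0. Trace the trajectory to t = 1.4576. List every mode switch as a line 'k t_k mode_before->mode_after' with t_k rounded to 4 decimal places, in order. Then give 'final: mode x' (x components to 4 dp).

1 0.6315 1->3
final: 3 -2.9884

Mode 1: guard c·x = 0.8593 hit at Δt = 0.6315 (t = 0.6315), x⁻ = (-0.8593) → reset → x⁺ = (-1.3608), jump to mode 3
Mode 3: flow for 0.8261 to horizon, guard not reached → x = (-2.9884)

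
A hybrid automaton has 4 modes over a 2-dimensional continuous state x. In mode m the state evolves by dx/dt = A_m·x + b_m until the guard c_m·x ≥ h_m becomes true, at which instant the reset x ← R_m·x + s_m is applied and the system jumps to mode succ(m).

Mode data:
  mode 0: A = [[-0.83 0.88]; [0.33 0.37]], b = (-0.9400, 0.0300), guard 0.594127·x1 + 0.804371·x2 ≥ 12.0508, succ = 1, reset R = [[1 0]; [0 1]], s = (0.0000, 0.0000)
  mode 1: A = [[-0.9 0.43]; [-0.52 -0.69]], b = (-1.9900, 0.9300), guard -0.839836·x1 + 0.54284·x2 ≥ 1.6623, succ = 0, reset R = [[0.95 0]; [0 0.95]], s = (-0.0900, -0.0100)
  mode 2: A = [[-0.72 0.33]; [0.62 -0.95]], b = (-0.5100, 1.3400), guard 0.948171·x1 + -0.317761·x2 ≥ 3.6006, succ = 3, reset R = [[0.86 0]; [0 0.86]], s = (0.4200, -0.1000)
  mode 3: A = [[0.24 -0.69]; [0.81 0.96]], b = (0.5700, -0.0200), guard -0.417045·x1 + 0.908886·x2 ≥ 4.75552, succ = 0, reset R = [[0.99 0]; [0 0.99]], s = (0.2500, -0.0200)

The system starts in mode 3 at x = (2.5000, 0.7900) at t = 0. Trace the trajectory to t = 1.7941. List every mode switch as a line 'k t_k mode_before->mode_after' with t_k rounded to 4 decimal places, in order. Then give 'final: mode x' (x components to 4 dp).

1 1.0836 3->0
final: 0 3.8194 8.3454

Mode 3: guard c·x = 4.7555 hit at Δt = 1.0836 (t = 1.0836), x⁻ = (1.4977, 5.9195) → reset → x⁺ = (1.7327, 5.8403), jump to mode 0
Mode 0: flow for 0.7105 to horizon, guard not reached → x = (3.8194, 8.3454)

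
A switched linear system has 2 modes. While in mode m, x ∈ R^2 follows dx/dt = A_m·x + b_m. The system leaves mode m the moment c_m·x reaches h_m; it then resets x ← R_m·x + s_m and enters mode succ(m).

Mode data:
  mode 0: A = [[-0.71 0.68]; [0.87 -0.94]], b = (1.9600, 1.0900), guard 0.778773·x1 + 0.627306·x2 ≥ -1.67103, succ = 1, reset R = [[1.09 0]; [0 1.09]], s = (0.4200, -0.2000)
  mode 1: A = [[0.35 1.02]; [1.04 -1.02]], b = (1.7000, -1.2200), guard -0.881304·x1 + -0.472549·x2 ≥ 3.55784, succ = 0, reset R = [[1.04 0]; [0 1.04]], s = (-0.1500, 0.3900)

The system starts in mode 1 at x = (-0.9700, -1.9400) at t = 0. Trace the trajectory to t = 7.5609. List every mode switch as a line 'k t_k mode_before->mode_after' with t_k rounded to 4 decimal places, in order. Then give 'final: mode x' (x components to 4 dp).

1 1.3662 1->0
2 2.2511 0->1
3 4.2923 1->0
4 5.1766 0->1
5 7.2166 1->0
final: 0 -2.0800 -2.0828

Mode 1: guard c·x = 3.5578 hit at Δt = 1.3662 (t = 1.3662), x⁻ = (-2.5607, -2.7533) → reset → x⁺ = (-2.8132, -2.4734), jump to mode 0
Mode 0: guard c·x = -1.6710 hit at Δt = 0.8849 (t = 2.2511), x⁻ = (-1.0564, -1.3524) → reset → x⁺ = (-0.7314, -1.6741), jump to mode 1
Mode 1: guard c·x = 3.5578 hit at Δt = 2.0412 (t = 4.2923), x⁻ = (-2.5647, -2.7458) → reset → x⁺ = (-2.8173, -2.4656), jump to mode 0
Mode 0: guard c·x = -1.6710 hit at Δt = 0.8843 (t = 5.1766), x⁻ = (-1.0578, -1.3507) → reset → x⁺ = (-0.7329, -1.6722), jump to mode 1
Mode 1: guard c·x = 3.5578 hit at Δt = 2.0400 (t = 7.2166), x⁻ = (-2.5648, -2.7457) → reset → x⁺ = (-2.8174, -2.4655), jump to mode 0
Mode 0: flow for 0.3443 to horizon, guard not reached → x = (-2.0800, -2.0828)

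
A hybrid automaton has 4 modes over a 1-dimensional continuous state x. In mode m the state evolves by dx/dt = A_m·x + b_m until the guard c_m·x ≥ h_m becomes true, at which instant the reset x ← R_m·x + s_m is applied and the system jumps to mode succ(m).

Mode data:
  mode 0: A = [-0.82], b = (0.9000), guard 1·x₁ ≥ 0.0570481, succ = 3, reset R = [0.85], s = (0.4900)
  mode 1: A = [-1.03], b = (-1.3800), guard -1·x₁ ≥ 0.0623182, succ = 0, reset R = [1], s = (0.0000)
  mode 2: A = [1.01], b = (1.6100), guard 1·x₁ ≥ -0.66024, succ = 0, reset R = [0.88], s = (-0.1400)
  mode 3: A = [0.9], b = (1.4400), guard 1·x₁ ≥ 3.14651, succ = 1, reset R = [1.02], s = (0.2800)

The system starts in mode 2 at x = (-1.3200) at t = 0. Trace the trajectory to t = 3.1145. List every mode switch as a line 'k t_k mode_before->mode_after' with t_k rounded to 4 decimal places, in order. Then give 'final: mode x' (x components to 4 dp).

1 1.2138 2->0
2 1.8947 0->3
3 2.7806 3->1
final: 1 2.0841

Mode 2: guard c·x = -0.6602 hit at Δt = 1.2138 (t = 1.2138), x⁻ = (-0.6602) → reset → x⁺ = (-0.7210), jump to mode 0
Mode 0: guard c·x = 0.0570 hit at Δt = 0.6809 (t = 1.8947), x⁻ = (0.0570) → reset → x⁺ = (0.5385), jump to mode 3
Mode 3: guard c·x = 3.1465 hit at Δt = 0.8859 (t = 2.7806), x⁻ = (3.1465) → reset → x⁺ = (3.4894), jump to mode 1
Mode 1: flow for 0.3339 to horizon, guard not reached → x = (2.0841)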